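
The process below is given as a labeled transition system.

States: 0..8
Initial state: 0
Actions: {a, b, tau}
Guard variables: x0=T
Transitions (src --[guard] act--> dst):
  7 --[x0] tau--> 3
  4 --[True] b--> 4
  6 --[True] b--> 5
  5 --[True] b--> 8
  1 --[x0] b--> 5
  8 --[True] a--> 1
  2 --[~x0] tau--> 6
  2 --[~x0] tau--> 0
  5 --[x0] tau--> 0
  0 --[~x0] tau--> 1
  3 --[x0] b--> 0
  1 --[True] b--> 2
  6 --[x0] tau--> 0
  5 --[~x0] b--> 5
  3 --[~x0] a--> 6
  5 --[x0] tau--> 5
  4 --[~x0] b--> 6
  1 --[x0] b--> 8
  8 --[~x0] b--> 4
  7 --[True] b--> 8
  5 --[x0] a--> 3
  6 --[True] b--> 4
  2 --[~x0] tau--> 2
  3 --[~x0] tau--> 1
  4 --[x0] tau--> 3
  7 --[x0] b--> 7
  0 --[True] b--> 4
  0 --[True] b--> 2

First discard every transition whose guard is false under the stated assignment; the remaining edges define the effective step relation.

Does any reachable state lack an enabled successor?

R = {0,2,3,4}
  0: b→2  b→4  [deg 2]
  2: ∅  [STUCK]
  3: b→0  [deg 1]
  4: b→4  tau→3  [deg 2]
trace reaching 2: b

Answer: DEADLOCK at state 2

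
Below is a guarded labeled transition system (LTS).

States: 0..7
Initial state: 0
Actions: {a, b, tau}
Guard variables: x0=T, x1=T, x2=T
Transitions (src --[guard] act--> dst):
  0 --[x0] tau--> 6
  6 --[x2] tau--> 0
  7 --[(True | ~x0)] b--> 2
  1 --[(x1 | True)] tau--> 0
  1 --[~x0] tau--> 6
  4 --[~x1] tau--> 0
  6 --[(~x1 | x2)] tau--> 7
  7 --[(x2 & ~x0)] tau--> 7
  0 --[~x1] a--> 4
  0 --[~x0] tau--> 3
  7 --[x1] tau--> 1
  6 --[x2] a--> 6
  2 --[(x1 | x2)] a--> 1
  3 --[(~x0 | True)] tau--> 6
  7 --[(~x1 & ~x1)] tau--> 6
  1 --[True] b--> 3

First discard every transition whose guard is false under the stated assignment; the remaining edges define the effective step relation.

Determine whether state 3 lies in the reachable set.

Guard filter leaves 10 enabled edge(s).
depth 0: {0}
depth 1: {6}  now seen {0,6}
depth 2: {7}  now seen {0,6,7}
depth 3: {1,2}  now seen {0,1,2,6,7}
depth 4: {3}  now seen {0,1,2,3,6,7}
R = {0,1,2,3,6,7}
Path to 3: tau·tau·tau·b

Answer: REACHABLE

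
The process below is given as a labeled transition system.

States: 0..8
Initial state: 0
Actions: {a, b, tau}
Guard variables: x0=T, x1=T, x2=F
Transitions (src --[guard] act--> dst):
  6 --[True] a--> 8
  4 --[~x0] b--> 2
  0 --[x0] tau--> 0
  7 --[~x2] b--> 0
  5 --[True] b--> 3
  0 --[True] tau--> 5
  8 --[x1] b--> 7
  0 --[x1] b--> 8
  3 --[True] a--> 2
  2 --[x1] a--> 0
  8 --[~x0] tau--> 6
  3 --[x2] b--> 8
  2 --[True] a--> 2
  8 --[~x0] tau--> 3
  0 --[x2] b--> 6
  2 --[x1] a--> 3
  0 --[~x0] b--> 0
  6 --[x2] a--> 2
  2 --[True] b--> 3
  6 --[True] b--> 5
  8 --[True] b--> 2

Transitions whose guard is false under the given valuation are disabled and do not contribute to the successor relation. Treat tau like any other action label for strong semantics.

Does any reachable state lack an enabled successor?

Reach set: {0,2,3,5,7,8}
  0: b→8  tau→0  tau→5  [3 out]
  2: a→0  a→2  a→3  b→3  [4 out]
  3: a→2  [1 out]
  5: b→3  [1 out]
  7: b→0  [1 out]
  8: b→2  b→7  [2 out]

Answer: DEADLOCK-FREE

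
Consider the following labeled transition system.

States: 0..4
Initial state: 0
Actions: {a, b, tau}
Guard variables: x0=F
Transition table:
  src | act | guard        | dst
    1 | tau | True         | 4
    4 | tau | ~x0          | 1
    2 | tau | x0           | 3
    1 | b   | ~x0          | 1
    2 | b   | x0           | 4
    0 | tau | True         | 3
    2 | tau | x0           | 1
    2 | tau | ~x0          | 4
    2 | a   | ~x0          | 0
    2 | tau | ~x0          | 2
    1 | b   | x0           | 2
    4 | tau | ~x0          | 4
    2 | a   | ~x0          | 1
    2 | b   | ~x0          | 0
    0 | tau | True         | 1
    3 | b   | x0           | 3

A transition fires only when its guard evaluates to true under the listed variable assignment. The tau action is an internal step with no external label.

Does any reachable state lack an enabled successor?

R = {0,1,3,4}
  0: tau→1  tau→3  [2 out]
  1: b→1  tau→4  [2 out]
  3: ∅  [STUCK]
  4: tau→1  tau→4  [2 out]
Path to 3: tau

Answer: DEADLOCK at state 3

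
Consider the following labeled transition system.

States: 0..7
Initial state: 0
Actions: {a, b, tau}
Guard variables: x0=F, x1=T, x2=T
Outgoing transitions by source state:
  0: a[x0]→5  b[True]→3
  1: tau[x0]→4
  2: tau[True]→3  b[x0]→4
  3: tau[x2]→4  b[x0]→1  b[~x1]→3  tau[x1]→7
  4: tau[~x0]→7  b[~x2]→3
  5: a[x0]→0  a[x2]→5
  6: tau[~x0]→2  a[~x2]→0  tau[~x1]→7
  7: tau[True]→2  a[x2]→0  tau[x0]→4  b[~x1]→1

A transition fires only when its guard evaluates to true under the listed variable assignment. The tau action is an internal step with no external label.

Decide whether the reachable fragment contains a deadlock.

Reach set: {0,2,3,4,7}
  0: b→3  [deg 1]
  2: tau→3  [deg 1]
  3: tau→4  tau→7  [deg 2]
  4: tau→7  [deg 1]
  7: a→0  tau→2  [deg 2]

Answer: DEADLOCK-FREE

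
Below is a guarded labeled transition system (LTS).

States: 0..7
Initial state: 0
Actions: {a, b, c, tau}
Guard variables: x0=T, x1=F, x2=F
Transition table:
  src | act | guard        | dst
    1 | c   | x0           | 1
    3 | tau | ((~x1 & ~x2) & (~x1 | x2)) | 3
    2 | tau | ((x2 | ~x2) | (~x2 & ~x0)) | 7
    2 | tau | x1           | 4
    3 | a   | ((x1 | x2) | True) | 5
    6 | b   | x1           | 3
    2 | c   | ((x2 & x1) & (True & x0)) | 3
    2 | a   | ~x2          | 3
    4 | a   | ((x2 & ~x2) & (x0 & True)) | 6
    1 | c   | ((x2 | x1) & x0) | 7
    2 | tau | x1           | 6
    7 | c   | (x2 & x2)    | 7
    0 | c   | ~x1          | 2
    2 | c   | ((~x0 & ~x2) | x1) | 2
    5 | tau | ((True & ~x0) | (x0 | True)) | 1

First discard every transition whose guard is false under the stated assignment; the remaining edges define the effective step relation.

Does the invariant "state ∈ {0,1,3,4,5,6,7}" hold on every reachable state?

Answer: INVARIANT VIOLATED at state 2

Trace:
Safe = {0,1,3,4,5,6,7}
Reach set: {0,1,2,3,5,7}
  0: ✓
  1: ✓
  2: ✗ unsafe
  3: ✓
  5: ✓
  7: ✓
reach 2 via c — violates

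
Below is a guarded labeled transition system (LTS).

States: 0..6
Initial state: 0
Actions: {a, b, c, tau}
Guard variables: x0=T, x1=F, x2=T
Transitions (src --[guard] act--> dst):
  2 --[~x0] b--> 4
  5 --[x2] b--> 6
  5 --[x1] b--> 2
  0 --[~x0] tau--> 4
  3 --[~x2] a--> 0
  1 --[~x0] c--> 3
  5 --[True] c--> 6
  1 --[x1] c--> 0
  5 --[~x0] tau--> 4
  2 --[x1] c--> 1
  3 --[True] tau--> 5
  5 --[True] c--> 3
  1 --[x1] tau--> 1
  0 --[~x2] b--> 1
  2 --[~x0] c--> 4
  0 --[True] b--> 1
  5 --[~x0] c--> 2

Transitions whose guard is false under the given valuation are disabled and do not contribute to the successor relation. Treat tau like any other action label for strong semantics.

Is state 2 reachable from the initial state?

Answer: UNREACHABLE

Working:
Guard filter leaves 5 enabled edge(s).
Layer 0: {0}
Layer 1: {1}  total {0,1}
Reach set: {0,1}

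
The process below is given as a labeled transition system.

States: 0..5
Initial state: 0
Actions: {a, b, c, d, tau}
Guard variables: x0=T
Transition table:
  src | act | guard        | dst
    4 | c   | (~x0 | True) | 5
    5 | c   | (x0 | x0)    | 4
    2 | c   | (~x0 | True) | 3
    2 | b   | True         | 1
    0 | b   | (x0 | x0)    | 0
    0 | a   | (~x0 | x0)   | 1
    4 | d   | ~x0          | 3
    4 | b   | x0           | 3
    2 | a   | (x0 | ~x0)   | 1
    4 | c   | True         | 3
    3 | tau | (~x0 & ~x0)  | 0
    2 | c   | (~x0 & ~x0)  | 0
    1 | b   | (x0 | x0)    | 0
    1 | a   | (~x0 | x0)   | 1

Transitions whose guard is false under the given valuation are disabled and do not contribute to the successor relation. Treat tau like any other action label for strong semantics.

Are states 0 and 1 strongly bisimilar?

Bisimulation quotient by refinement:
  P[0] = {{0,1,2,3,4,5}}
  P[1] = {{0,1},{2},{3},{4},{5}}
stable after 2 split(s): 5 block(s)
0∈{0,1}, 1∈{0,1}

Answer: BISIMILAR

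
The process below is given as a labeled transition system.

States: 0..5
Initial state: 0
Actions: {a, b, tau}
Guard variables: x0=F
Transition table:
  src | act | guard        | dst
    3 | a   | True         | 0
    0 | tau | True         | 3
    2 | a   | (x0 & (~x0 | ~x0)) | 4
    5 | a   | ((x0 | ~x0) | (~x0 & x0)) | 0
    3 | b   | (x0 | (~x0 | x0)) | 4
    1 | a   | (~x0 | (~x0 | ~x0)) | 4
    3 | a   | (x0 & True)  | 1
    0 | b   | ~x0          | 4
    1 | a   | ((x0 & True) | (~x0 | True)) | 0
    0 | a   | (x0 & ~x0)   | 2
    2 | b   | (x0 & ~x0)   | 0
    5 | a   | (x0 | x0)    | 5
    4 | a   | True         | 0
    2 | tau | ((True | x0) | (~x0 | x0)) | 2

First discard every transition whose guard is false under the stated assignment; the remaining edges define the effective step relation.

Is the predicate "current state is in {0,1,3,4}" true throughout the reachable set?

Safe = {0,1,3,4}
Reach set: {0,3,4}
  0: safe
  3: safe
  4: safe

Answer: INVARIANT HOLDS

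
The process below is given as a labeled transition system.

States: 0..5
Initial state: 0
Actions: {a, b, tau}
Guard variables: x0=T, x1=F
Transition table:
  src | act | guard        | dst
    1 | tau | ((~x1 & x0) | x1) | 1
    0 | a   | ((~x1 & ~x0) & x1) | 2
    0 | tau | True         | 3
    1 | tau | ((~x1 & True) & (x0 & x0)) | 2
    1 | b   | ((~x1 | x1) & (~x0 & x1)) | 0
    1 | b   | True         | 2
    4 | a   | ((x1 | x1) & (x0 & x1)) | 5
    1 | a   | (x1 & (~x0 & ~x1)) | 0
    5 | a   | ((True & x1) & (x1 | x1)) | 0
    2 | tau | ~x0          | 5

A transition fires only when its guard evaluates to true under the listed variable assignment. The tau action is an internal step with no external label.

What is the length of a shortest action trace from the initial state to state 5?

Answer: UNREACHABLE

Analysis:
Layered search for 5:
  Layer 0: {0}
  Layer 1: {3}
5 never appears.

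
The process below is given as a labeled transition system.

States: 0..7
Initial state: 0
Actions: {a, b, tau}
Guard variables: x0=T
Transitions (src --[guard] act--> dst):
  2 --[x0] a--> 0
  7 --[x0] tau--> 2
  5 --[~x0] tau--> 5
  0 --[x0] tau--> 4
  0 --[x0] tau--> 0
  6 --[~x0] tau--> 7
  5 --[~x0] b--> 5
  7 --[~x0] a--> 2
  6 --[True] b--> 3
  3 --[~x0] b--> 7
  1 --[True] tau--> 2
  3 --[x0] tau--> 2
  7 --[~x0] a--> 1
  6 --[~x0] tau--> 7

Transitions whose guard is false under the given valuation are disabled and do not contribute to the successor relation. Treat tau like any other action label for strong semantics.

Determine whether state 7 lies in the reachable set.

Answer: UNREACHABLE

Analysis:
7 transition(s) survive guard evaluation.
depth 0: {0}
depth 1: {4}  total {0,4}
Reachable = {0,4}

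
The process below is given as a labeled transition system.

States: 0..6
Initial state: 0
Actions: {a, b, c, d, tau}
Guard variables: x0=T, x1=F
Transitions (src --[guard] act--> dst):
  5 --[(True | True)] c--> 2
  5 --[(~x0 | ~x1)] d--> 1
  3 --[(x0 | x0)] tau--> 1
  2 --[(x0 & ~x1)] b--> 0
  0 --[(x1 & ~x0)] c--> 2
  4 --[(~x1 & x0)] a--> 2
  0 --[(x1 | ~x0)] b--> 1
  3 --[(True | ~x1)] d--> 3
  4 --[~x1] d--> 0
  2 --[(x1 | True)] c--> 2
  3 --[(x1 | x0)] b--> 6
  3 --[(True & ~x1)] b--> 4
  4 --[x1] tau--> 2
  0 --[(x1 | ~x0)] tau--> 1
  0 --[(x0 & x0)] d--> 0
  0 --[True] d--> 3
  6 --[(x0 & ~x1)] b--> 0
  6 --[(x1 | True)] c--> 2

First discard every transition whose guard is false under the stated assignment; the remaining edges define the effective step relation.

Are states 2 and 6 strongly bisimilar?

Bisimulation quotient by refinement:
  π0 = {{0,1,2,3,4,5,6}}
  π1 = {{0},{1},{2,6},{3},{4},{5}}
Fixed point at round 2; 6 class(es).
2∈{2,6}, 6∈{2,6}

Answer: BISIMILAR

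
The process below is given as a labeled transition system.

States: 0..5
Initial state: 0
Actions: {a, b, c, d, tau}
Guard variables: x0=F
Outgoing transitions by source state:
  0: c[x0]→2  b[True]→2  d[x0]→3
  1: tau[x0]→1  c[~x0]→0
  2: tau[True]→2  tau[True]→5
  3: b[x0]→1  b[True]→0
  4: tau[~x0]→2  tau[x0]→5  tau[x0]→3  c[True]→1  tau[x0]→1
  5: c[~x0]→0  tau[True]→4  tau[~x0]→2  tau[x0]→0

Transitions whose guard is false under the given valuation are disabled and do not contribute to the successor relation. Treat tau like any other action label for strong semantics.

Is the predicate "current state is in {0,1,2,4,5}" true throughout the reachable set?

Inv-set: {0,1,2,4,5}
Reach set: {0,1,2,4,5}
  0: ok
  1: ok
  2: ok
  4: ok
  5: ok

Answer: INVARIANT HOLDS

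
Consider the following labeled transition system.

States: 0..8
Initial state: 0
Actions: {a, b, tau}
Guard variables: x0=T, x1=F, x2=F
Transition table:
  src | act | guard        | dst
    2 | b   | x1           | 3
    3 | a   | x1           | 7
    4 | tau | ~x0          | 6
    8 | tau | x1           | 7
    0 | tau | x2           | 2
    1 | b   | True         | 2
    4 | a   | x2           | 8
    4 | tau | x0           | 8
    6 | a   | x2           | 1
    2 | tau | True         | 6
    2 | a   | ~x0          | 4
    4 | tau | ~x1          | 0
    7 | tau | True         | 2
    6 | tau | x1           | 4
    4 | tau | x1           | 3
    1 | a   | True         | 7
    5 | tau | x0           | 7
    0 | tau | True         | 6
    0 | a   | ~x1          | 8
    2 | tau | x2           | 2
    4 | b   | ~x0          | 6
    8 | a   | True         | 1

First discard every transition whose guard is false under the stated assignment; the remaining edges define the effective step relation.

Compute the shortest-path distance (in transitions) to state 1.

Answer: 2

Analysis:
BFS to 1:
  Layer 0: {0}
  Layer 1: {6,8}
  Layer 2: {1}
depth(1)=2, e.g. a·a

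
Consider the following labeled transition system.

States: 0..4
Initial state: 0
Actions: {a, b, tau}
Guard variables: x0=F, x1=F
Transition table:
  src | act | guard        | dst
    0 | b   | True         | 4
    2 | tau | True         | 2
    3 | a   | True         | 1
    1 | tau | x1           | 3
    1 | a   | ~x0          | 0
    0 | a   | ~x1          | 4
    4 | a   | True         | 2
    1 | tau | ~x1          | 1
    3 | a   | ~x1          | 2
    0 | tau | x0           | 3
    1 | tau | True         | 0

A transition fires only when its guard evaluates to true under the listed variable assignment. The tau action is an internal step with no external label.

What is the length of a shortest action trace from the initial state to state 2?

Answer: 2

Working:
BFS to 2:
  depth 0: {0}
  depth 1: {4}
  depth 2: {2}
first hit 2 at d=2 via a·a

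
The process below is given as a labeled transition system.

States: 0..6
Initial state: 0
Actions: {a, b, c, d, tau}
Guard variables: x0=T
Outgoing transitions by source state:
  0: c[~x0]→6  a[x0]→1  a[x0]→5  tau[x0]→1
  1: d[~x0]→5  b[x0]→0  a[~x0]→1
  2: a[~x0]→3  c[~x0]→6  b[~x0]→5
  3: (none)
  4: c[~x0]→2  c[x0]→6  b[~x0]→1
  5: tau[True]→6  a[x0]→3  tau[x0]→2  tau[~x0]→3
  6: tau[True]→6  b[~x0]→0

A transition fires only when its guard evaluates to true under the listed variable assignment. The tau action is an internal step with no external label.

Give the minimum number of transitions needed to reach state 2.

Answer: 2

Analysis:
Layered search for 2:
  Layer 0: {0}
  Layer 1: {1,5}
  Layer 2: {2,3,6}
2 enters at depth 2; path a·tau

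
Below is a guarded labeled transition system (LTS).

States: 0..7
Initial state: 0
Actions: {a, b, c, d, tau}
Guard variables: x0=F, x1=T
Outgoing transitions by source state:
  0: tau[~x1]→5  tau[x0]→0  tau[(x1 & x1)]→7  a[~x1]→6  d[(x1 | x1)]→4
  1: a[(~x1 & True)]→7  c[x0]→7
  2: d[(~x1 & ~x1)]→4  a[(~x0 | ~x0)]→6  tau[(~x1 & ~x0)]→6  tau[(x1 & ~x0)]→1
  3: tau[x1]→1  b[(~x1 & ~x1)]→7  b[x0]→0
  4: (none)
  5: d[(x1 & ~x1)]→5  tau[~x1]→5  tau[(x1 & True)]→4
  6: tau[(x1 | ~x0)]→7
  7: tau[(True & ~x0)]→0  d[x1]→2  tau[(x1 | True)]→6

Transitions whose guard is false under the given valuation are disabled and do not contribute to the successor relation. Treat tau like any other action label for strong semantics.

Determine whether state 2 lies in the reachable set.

Answer: REACHABLE

Trace:
Guard filter leaves 10 enabled edge(s).
Layer 0: {0}
Layer 1: {4,7}  total {0,4,7}
Layer 2: {2,6}  total {0,2,4,6,7}
Layer 3: {1}  total {0,1,2,4,6,7}
R = {0,1,2,4,6,7}
witness 2: tau·d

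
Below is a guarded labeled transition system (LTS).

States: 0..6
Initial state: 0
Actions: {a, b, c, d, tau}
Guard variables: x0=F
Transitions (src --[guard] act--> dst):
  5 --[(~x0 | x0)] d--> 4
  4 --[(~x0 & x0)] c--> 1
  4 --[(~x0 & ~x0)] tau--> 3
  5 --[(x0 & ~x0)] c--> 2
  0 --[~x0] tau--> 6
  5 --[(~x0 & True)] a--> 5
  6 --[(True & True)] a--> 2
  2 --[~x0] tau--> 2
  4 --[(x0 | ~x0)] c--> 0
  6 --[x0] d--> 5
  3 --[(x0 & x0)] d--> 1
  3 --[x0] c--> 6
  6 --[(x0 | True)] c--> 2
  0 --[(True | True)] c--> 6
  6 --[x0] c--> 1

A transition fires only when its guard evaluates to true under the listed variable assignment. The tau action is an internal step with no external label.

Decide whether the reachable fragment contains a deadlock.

Reachable = {0,2,6}
  0: c→6  tau→6  [2 exit(s)]
  2: tau→2  [1 exit(s)]
  6: a→2  c→2  [2 exit(s)]

Answer: DEADLOCK-FREE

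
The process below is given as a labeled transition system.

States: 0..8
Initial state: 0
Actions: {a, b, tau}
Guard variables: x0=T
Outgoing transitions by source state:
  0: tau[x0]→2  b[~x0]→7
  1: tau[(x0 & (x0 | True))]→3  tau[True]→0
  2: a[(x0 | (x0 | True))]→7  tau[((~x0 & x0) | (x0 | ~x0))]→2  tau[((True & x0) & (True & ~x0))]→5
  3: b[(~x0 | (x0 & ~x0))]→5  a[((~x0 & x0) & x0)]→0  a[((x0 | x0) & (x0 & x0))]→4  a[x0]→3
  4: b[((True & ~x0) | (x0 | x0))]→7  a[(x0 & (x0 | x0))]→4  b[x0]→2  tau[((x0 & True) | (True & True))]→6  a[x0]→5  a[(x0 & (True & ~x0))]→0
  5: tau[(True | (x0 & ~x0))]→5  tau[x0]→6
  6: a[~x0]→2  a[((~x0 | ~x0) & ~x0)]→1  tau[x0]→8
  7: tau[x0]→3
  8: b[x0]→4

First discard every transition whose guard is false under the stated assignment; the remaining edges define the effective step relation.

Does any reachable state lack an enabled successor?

Answer: DEADLOCK-FREE

Trace:
R = {0,2,3,4,5,6,7,8}
  0: tau→2  [1 exit(s)]
  2: a→7  tau→2  [2 exit(s)]
  3: a→3  a→4  [2 exit(s)]
  4: a→4  a→5  b→2  b→7  tau→6  [5 exit(s)]
  5: tau→5  tau→6  [2 exit(s)]
  6: tau→8  [1 exit(s)]
  7: tau→3  [1 exit(s)]
  8: b→4  [1 exit(s)]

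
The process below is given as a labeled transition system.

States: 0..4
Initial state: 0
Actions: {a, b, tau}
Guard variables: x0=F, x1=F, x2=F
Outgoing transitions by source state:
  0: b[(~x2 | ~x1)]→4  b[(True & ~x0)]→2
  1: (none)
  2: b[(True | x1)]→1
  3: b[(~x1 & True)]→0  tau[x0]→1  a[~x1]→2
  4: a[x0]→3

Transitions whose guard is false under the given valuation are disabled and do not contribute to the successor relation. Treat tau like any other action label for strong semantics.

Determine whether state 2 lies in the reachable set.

After dropping false guards: 5 live edges.
Layer 0: {0}
Layer 1: {2,4}  cumulative {0,2,4}
Layer 2: {1}  cumulative {0,1,2,4}
Reach set: {0,1,2,4}
Path to 2: b

Answer: REACHABLE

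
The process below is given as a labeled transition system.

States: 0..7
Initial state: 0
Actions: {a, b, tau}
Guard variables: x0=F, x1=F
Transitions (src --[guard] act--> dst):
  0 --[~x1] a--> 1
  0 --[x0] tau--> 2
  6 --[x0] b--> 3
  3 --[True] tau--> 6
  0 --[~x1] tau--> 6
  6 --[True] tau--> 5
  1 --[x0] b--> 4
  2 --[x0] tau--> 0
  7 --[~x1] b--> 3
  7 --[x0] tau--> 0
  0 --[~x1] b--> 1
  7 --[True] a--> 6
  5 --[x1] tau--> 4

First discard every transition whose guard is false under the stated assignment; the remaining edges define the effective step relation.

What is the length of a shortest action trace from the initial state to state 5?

Answer: 2

Working:
BFS to 5:
  depth 0: {0}
  depth 1: {1,6}
  depth 2: {5}
5 enters at depth 2; path tau·tau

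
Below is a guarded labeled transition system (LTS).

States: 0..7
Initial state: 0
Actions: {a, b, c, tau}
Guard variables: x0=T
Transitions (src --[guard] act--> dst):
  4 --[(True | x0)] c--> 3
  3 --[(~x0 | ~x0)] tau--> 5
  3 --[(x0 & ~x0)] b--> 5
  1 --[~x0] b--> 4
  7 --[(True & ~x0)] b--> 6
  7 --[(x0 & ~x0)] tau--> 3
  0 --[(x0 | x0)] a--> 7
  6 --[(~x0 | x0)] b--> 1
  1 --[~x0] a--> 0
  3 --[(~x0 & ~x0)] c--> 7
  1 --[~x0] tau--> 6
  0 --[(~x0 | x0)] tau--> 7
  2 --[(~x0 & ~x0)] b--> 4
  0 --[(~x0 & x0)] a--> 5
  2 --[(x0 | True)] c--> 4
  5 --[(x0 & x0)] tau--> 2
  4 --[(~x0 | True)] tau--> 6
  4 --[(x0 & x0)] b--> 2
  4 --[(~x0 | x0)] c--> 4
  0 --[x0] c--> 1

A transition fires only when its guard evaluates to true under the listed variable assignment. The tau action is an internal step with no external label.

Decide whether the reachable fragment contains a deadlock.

Reachable = {0,1,7}
  0: a→7  c→1  tau→7  [3 out]
  1: ∅  [STUCK]
  7: ∅  [STUCK]
witness 1: c

Answer: DEADLOCK at state 1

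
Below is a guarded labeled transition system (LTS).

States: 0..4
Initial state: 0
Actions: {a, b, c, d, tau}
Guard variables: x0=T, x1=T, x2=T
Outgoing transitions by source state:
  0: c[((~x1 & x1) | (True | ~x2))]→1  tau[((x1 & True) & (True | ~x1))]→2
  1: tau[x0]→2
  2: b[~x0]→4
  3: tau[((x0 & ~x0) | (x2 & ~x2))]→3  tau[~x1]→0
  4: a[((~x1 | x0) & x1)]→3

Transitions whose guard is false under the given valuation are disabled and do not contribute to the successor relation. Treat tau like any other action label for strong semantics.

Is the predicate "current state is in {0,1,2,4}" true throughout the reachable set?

Allowed set {0,1,2,4}
Reachable = {0,1,2}
  0: safe
  1: safe
  2: safe

Answer: INVARIANT HOLDS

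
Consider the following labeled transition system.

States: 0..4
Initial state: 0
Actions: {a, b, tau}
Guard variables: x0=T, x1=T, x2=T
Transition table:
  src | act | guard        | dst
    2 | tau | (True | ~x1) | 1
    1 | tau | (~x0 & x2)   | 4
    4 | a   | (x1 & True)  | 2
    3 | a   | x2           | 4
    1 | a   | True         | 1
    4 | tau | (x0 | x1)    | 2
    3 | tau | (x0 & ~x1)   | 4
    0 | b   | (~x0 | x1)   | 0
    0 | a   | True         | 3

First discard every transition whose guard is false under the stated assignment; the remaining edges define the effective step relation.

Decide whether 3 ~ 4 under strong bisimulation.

Answer: NOT BISIMILAR

Working:
Compute ~ classes (split until stable):
  π0 = {{0,1,2,3,4}}
  π1 = {{0},{1,3},{2},{4}}
  π2 = {{0},{1},{2},{3},{4}}
5 equivalence class(es) (converged in 3)
3∈{3}, 4∈{4}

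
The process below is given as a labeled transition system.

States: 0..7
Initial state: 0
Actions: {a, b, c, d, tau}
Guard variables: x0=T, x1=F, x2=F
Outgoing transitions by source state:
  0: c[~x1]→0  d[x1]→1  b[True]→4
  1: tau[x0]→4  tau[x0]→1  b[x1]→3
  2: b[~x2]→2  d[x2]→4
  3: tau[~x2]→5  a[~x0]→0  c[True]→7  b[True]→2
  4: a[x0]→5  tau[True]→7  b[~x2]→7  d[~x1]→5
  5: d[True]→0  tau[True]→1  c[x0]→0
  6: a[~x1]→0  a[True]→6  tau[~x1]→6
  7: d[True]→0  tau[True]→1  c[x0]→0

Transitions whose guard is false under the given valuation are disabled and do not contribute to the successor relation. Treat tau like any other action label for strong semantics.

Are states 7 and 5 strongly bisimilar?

Compute ~ classes (split until stable):
  round 0: {{0,1,2,3,4,5,6,7}}
  round 1: {{0},{1},{2},{3},{4},{5,7},{6}}
Fixed point at round 2; 7 class(es).
class of 7: {5,7}; class of 5: {5,7}

Answer: BISIMILAR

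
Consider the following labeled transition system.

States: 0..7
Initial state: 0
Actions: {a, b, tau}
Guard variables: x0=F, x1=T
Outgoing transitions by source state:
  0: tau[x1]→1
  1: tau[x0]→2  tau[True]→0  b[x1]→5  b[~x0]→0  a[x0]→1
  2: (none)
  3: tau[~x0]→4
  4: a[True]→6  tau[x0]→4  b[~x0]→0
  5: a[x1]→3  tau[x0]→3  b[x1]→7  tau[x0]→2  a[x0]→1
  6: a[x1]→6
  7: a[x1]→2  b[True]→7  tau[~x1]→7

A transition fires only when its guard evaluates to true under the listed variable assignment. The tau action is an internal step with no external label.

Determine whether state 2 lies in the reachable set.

After dropping false guards: 12 live edges.
Layer 0: {0}
Layer 1: {1}  cumulative {0,1}
Layer 2: {5}  cumulative {0,1,5}
Layer 3: {3,7}  cumulative {0,1,3,5,7}
Layer 4: {2,4}  cumulative {0,1,2,3,4,5,7}
Layer 5: {6}  cumulative {0,1,2,3,4,5,6,7}
R = {0,1,2,3,4,5,6,7}
trace reaching 2: tau·b·b·a

Answer: REACHABLE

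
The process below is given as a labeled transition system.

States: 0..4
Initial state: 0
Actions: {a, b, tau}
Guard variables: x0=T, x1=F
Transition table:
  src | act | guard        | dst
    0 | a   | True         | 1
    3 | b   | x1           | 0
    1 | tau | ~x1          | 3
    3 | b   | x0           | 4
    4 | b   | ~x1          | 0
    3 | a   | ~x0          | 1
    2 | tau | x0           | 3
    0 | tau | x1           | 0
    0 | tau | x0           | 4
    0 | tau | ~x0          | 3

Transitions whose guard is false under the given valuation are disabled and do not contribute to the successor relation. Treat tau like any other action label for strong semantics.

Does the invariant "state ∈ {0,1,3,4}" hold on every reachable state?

Answer: INVARIANT HOLDS

Trace:
Allowed set {0,1,3,4}
R = {0,1,3,4}
  0: safe
  1: safe
  3: safe
  4: safe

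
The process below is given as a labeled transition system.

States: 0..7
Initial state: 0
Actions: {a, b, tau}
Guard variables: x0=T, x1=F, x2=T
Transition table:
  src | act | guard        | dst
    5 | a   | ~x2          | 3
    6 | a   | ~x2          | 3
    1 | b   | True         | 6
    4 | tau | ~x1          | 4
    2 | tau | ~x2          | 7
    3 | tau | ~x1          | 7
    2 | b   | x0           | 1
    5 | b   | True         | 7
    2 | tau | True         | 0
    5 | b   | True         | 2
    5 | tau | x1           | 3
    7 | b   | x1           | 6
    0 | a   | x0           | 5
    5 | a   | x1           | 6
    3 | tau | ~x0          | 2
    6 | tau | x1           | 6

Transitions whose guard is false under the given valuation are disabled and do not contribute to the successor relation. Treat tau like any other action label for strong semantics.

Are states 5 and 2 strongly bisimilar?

Compute ~ classes (split until stable):
  P[0] = {{0,1,2,3,4,5,6,7}}
  P[1] = {{0},{1,5},{2},{3,4},{6,7}}
  P[2] = {{0},{1},{2},{3},{4},{5},{6,7}}
stable after 3 split(s): 7 block(s)
5∈{5}, 2∈{2}

Answer: NOT BISIMILAR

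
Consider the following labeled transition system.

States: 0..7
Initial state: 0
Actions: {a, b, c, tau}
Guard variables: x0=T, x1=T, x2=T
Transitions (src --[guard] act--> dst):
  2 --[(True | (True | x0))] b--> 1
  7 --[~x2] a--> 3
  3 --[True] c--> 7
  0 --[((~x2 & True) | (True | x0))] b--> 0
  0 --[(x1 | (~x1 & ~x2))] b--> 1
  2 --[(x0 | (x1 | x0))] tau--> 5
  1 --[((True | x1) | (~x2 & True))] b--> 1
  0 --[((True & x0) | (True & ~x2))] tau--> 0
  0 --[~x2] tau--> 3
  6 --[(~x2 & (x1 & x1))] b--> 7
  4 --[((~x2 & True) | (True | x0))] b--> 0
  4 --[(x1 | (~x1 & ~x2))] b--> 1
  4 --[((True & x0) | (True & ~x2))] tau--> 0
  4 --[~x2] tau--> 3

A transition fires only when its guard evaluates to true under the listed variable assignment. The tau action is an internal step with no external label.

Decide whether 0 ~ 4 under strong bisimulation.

Refine partition for ~:
  P[0] = {{0,1,2,3,4,5,6,7}}
  P[1] = {{0,2,4},{1},{3},{5,6,7}}
  P[2] = {{0,4},{1},{2},{3},{5,6,7}}
Fixed point at round 3; 5 class(es).
0∈{0,4}, 4∈{0,4}

Answer: BISIMILAR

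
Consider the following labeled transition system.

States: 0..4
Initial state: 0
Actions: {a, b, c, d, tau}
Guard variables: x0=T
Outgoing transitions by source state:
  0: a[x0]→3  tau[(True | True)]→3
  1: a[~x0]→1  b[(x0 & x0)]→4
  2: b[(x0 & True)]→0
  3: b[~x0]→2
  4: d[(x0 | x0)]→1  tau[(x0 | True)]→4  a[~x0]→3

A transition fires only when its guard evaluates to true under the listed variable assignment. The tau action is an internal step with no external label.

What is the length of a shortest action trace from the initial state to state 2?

Breadth-first toward 2:
  L0 = {0}
  L1 = {3}
2 never appears.

Answer: UNREACHABLE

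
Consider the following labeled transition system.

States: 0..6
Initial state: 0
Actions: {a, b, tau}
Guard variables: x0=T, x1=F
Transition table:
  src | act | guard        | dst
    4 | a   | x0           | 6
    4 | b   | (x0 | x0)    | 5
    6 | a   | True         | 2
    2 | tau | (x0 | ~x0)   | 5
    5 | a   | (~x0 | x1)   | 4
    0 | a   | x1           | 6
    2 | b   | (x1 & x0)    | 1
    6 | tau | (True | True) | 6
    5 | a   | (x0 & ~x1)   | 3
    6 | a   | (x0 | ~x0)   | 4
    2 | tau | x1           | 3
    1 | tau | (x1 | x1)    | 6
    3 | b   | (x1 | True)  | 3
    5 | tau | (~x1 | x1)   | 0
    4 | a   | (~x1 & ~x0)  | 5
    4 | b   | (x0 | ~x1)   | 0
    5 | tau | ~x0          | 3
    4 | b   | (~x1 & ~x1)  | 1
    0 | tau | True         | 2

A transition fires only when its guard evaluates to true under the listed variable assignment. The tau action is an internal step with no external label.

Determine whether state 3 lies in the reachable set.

Guard filter leaves 12 enabled edge(s).
depth 0: {0}
depth 1: {2}  now seen {0,2}
depth 2: {5}  now seen {0,2,5}
depth 3: {3}  now seen {0,2,3,5}
Reachable = {0,2,3,5}
Path to 3: tau·tau·a

Answer: REACHABLE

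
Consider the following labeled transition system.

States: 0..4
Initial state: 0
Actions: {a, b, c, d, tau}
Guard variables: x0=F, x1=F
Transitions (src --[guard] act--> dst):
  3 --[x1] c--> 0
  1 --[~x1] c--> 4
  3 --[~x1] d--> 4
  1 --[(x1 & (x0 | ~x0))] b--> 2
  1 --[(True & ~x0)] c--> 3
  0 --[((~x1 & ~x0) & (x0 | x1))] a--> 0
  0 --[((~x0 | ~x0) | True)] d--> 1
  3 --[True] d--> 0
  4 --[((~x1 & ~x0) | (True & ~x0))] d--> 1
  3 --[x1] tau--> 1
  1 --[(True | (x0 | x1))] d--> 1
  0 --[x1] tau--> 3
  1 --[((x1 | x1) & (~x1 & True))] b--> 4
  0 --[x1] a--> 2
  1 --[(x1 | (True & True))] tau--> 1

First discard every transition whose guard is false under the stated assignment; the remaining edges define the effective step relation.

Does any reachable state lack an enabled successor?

R = {0,1,3,4}
  0: d→1  [1 exit(s)]
  1: c→3  c→4  d→1  tau→1  [4 exit(s)]
  3: d→0  d→4  [2 exit(s)]
  4: d→1  [1 exit(s)]

Answer: DEADLOCK-FREE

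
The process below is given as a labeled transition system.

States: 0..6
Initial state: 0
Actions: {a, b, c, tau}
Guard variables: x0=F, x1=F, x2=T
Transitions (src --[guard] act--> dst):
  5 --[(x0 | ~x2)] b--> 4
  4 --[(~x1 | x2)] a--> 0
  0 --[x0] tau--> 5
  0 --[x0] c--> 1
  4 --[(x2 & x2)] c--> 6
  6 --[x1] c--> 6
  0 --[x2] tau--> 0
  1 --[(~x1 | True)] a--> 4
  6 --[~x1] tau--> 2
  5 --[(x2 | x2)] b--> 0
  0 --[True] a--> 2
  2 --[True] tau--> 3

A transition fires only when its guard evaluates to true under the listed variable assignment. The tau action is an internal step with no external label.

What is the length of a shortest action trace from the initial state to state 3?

Answer: 2

Analysis:
Breadth-first toward 3:
  L0 = {0}
  L1 = {2}
  L2 = {3}
first hit 3 at d=2 via a·tau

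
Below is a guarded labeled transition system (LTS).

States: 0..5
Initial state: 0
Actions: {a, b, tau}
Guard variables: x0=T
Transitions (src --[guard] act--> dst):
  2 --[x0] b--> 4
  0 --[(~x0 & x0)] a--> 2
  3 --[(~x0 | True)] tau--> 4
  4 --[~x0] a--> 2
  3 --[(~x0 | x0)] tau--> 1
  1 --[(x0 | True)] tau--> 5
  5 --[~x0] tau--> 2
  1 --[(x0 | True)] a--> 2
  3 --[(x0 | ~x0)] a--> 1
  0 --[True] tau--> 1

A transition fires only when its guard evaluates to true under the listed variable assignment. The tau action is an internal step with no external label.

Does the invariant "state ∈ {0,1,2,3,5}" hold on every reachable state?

Answer: INVARIANT VIOLATED at state 4

Working:
Safe = {0,1,2,3,5}
Reach set: {0,1,2,4,5}
  0: ok
  1: ok
  2: ok
  4: VIOLATES
  5: ok
counterexample path to 4: tau·a·b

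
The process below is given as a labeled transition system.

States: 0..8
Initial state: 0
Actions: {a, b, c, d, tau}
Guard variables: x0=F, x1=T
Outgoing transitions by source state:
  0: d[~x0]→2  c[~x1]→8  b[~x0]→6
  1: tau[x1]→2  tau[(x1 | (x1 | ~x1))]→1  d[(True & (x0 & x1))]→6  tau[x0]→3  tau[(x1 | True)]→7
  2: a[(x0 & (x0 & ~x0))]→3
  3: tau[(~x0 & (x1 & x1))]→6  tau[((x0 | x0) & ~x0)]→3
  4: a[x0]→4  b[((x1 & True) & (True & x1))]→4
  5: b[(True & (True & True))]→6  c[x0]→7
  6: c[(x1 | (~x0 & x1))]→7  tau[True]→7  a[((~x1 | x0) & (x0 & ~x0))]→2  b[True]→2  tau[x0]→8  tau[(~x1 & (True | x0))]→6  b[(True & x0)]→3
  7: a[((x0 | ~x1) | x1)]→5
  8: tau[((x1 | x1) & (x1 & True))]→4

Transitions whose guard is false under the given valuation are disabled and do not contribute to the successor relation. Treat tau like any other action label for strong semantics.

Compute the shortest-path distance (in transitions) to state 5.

Answer: 3

Analysis:
BFS to 5:
  Layer 0: {0}
  Layer 1: {2,6}
  Layer 2: {7}
  Layer 3: {5}
5 enters at depth 3; path b·c·a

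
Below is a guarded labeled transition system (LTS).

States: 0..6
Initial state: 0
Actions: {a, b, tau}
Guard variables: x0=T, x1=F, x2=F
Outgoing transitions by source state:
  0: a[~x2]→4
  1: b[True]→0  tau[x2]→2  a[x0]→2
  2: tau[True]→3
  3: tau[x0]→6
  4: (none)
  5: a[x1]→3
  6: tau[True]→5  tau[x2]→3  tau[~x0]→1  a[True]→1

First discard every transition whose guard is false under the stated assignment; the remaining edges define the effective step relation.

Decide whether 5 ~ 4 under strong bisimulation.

Refine partition for ~:
  π0 = {{0,1,2,3,4,5,6}}
  π1 = {{0},{1},{2,3},{4,5},{6}}
  π2 = {{0},{1},{2},{3},{4,5},{6}}
Fixed point at round 3; 6 class(es).
class of 5: {4,5}; class of 4: {4,5}

Answer: BISIMILAR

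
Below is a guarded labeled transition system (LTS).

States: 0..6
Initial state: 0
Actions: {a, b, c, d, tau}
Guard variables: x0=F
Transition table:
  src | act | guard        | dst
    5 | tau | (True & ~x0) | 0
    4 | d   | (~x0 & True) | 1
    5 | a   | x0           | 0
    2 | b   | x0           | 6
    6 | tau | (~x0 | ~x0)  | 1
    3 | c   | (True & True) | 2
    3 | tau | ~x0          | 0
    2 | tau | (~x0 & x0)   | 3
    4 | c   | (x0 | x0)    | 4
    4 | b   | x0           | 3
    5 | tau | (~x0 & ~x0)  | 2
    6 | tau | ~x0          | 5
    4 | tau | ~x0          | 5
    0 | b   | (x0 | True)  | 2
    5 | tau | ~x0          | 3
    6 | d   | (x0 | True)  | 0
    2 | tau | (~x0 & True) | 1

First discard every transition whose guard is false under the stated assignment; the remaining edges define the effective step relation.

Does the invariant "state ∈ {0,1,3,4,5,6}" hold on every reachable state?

Answer: INVARIANT VIOLATED at state 2

Trace:
Safe = {0,1,3,4,5,6}
Reach set: {0,1,2}
  0: ok
  1: ok
  2: VIOLATES
counterexample path to 2: b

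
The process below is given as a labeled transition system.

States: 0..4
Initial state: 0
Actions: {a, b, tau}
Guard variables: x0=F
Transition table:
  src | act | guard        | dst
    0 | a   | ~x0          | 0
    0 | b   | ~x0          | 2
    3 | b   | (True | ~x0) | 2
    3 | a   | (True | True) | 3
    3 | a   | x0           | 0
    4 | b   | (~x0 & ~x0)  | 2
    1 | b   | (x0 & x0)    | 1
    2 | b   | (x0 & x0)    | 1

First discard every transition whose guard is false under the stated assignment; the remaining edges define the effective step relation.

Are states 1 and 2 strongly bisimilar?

Answer: BISIMILAR

Working:
Bisimulation quotient by refinement:
  P[0] = {{0,1,2,3,4}}
  P[1] = {{0,3},{1,2},{4}}
stable after 2 split(s): 3 block(s)
1∈{1,2}, 2∈{1,2}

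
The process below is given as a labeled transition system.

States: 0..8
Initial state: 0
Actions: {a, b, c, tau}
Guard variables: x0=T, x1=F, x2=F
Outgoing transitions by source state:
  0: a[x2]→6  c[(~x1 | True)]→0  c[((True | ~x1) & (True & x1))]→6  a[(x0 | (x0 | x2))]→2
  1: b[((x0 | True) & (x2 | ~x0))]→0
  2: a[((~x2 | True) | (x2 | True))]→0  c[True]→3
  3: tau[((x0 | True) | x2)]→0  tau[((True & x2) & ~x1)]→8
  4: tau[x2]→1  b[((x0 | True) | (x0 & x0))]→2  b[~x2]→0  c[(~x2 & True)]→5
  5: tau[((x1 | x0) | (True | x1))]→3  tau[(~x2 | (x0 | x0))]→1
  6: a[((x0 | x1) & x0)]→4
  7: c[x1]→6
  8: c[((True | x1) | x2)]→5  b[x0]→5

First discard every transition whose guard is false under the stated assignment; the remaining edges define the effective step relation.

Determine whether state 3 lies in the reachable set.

Guard filter leaves 13 enabled edge(s).
L0 = {0}
L1 = {2}  cumulative {0,2}
L2 = {3}  cumulative {0,2,3}
Reachable = {0,2,3}
trace reaching 3: a·c

Answer: REACHABLE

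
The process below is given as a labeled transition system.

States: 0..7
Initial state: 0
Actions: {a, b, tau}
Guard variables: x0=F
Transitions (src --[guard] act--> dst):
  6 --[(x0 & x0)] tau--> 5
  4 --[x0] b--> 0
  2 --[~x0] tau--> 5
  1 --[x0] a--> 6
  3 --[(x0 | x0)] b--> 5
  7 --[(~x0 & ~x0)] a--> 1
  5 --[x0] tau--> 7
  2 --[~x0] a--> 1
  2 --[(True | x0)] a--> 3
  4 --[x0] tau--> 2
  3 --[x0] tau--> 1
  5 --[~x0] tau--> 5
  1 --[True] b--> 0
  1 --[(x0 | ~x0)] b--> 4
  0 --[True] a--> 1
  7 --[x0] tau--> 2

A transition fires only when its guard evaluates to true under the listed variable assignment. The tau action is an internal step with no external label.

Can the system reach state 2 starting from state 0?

8 transition(s) survive guard evaluation.
depth 0: {0}
depth 1: {1}  now seen {0,1}
depth 2: {4}  now seen {0,1,4}
Reachable = {0,1,4}

Answer: UNREACHABLE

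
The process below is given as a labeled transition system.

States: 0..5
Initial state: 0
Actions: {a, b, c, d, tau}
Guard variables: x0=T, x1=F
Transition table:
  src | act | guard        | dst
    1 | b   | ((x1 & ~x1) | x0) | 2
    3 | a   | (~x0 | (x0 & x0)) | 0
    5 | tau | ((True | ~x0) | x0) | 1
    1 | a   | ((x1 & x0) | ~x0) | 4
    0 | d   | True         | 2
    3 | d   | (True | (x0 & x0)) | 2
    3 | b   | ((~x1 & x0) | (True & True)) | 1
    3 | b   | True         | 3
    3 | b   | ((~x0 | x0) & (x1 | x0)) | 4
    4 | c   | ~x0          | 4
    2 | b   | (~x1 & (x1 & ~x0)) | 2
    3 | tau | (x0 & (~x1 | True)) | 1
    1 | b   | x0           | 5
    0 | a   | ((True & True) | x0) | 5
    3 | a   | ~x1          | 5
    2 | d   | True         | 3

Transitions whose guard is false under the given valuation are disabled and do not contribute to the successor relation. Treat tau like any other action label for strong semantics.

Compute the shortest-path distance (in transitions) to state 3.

Layered search for 3:
  depth 0: {0}
  depth 1: {2,5}
  depth 2: {1,3}
first hit 3 at d=2 via d·d

Answer: 2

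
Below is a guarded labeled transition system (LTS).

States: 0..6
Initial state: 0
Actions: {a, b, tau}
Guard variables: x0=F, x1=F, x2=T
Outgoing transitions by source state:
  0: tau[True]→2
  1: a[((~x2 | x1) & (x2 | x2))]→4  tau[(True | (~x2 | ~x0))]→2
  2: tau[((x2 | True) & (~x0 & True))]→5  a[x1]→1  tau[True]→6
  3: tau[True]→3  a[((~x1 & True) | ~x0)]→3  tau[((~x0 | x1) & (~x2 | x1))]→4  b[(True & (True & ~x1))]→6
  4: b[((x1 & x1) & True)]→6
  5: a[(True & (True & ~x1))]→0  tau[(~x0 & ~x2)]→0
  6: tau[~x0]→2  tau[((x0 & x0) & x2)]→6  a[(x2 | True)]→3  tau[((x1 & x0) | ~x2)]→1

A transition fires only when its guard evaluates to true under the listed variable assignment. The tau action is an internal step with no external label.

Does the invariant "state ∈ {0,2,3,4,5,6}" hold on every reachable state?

Answer: INVARIANT HOLDS

Working:
Safe = {0,2,3,4,5,6}
R = {0,2,3,5,6}
  0: safe
  2: safe
  3: safe
  5: safe
  6: safe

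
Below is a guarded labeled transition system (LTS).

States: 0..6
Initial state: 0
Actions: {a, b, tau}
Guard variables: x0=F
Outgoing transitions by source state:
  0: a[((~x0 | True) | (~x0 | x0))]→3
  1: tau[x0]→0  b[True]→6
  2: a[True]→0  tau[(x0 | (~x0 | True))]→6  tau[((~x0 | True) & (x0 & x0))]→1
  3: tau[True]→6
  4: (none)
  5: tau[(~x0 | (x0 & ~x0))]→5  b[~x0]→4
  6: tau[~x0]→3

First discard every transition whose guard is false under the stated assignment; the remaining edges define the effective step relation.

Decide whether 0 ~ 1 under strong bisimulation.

Bisimulation quotient by refinement:
  π0 = {{0,1,2,3,4,5,6}}
  π1 = {{0},{1},{2},{3,6},{4},{5}}
Fixed point at round 2; 6 class(es).
class of 0: {0}; class of 1: {1}

Answer: NOT BISIMILAR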